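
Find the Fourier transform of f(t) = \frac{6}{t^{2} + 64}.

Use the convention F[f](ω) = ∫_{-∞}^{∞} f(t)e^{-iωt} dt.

F(ω) = \frac{3 \pi e^{- 8 \left|{\omega}\right|}}{4}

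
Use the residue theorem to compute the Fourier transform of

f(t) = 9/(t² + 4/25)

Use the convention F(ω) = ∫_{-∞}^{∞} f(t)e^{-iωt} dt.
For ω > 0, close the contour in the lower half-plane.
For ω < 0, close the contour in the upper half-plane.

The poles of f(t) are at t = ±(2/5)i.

Let g(z) = f(z)e^{-iωz}; for large |z| the factor e^{-iωz} decays in the lower half-plane when ω > 0 and in the upper half-plane when ω < 0.

Case ω > 0 (lower half-plane, clockwise contour ⇒ F(ω) = -2πi·ΣRes):
  Res_{z = - \frac{2 i}{5}} g(z) = \frac{45 i e^{- \frac{2 \omega}{5}}}{4}
  F(ω) = -2πi·ΣRes = \frac{45 \pi e^{- \frac{2 \omega}{5}}}{2}

Case ω < 0 (upper half-plane, counterclockwise contour ⇒ F(ω) = +2πi·ΣRes):
  Res_{z = \frac{2 i}{5}} g(z) = - \frac{45 i e^{\frac{2 \omega}{5}}}{4}
  F(ω) = 2πi·ΣRes = \frac{45 \pi e^{\frac{2 \omega}{5}}}{2}

Both cases combine into a single formula in |ω|:

F(ω) = \frac{45 \pi e^{- \frac{2 \left|{\omega}\right|}{5}}}{2}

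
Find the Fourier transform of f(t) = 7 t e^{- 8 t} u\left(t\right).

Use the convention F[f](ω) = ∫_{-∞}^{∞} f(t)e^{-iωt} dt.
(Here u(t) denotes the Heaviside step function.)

F(ω) = \frac{7}{\left(i \omega + 8\right)^{2}}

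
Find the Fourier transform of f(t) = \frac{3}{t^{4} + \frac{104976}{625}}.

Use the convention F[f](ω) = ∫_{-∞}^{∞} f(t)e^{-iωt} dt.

F(ω) = \frac{125 \pi e^{- \frac{9 \sqrt{2} \left|{\omega}\right|}{5}} \sin{\left(\frac{9 \sqrt{2} \left|{\omega}\right|}{5} + \frac{\pi}{4} \right)}}{1944}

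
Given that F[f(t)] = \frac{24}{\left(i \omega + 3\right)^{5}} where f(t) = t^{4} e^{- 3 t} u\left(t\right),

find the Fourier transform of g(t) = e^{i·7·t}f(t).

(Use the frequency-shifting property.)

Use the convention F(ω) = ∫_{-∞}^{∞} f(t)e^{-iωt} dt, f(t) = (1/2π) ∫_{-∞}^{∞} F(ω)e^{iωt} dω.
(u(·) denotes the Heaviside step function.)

F[g](ω) = \frac{24}{\left(i \left(\omega - 7\right) + 3\right)^{5}}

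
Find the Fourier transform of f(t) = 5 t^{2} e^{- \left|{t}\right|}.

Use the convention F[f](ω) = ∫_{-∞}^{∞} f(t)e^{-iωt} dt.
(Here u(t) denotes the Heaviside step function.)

F(ω) = \frac{20 \left(1 - 3 \omega^{2}\right)}{\left(\omega^{2} + 1\right)^{3}}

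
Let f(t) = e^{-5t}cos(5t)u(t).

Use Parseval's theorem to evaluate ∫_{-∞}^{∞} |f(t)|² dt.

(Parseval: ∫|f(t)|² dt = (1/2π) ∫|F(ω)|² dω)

∫|f(t)|² dt = \frac{3}{40}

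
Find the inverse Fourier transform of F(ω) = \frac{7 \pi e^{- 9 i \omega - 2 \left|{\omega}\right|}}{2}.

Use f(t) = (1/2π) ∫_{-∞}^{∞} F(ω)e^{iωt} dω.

f(t) = \frac{7}{\left(t - 9\right)^{2} + 4}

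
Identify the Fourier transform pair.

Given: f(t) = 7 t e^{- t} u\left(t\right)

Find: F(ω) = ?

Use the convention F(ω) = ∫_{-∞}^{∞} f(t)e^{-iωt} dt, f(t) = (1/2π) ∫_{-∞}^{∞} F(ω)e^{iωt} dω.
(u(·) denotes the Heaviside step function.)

F(ω) = \frac{7}{\left(i \omega + 1\right)^{2}}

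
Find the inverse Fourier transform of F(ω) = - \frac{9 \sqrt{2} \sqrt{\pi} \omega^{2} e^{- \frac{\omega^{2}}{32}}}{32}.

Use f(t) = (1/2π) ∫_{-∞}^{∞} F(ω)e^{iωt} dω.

f(t) = 9 \left(32 t^{2} - 2\right) e^{- 8 t^{2}}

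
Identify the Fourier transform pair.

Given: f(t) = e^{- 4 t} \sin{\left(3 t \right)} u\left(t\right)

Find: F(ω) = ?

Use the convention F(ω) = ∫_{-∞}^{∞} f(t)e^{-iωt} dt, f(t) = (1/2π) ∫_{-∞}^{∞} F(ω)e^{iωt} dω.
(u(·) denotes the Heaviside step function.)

F(ω) = \frac{3}{\left(i \omega + 4\right)^{2} + 9}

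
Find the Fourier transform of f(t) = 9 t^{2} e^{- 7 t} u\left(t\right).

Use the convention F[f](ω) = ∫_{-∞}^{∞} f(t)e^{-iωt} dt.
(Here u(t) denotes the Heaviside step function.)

F(ω) = \frac{18}{\left(i \omega + 7\right)^{3}}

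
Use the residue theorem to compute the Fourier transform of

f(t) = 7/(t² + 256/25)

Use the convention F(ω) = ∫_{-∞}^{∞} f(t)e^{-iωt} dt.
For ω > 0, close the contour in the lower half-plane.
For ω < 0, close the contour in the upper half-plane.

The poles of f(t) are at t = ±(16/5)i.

Let g(z) = f(z)e^{-iωz}; for large |z| the factor e^{-iωz} decays in the lower half-plane when ω > 0 and in the upper half-plane when ω < 0.

Case ω > 0 (lower half-plane, clockwise contour ⇒ F(ω) = -2πi·ΣRes):
  Res_{z = - \frac{16 i}{5}} g(z) = \frac{35 i e^{- \frac{16 \omega}{5}}}{32}
  F(ω) = -2πi·ΣRes = \frac{35 \pi e^{- \frac{16 \omega}{5}}}{16}

Case ω < 0 (upper half-plane, counterclockwise contour ⇒ F(ω) = +2πi·ΣRes):
  Res_{z = \frac{16 i}{5}} g(z) = - \frac{35 i e^{\frac{16 \omega}{5}}}{32}
  F(ω) = 2πi·ΣRes = \frac{35 \pi e^{\frac{16 \omega}{5}}}{16}

Both cases combine into a single formula in |ω|:

F(ω) = \frac{35 \pi e^{- \frac{16 \left|{\omega}\right|}{5}}}{16}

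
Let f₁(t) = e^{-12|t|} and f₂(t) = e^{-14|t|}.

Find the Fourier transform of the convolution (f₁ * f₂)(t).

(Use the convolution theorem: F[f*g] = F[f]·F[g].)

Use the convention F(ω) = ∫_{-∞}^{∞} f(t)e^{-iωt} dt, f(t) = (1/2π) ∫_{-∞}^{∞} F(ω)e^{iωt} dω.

F[f₁*f₂](ω) = \frac{672}{\left(\omega^{2} + 144\right) \left(\omega^{2} + 196\right)}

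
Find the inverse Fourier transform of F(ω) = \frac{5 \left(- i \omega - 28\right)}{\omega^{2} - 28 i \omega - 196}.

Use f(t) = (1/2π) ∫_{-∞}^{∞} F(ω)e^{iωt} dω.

f(t) = 5 \left(14 t + 1\right) e^{- 14 t} u\left(t\right)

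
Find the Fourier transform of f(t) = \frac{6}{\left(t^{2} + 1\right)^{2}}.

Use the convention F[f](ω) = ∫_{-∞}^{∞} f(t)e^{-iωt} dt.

F(ω) = 3 \pi \left(\left|{\omega}\right| + 1\right) e^{- \left|{\omega}\right|}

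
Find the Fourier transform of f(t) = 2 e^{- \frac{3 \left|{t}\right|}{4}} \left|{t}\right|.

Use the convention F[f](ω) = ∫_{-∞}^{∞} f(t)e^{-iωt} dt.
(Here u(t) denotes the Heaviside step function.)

F(ω) = \frac{64 \left(9 - 16 \omega^{2}\right)}{\left(16 \omega^{2} + 9\right)^{2}}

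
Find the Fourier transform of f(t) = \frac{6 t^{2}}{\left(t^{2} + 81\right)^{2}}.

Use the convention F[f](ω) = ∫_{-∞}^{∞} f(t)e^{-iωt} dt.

F(ω) = \frac{\pi \left(1 - 9 \left|{\omega}\right|\right) e^{- 9 \left|{\omega}\right|}}{3}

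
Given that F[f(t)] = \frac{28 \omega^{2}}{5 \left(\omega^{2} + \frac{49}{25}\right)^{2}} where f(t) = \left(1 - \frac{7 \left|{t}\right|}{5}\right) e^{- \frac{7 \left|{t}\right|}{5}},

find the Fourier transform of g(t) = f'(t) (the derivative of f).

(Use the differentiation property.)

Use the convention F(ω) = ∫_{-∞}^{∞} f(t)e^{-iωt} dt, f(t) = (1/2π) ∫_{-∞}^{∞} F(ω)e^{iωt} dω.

F[g](ω) = \frac{3500 i \omega^{3}}{\left(25 \omega^{2} + 49\right)^{2}}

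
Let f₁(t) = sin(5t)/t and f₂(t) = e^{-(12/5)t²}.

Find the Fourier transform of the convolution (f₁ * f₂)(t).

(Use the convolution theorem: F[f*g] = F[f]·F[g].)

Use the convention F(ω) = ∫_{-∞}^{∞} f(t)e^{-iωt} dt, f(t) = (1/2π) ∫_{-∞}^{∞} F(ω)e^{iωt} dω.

F[f₁*f₂](ω) = \begin{cases} \frac{\sqrt{15} \pi^{\frac{3}{2}} e^{- \frac{5 \omega^{2}}{48}}}{6} & \text{for}\: \omega > -5 \wedge \omega < 5 \\0 & \text{otherwise} \end{cases}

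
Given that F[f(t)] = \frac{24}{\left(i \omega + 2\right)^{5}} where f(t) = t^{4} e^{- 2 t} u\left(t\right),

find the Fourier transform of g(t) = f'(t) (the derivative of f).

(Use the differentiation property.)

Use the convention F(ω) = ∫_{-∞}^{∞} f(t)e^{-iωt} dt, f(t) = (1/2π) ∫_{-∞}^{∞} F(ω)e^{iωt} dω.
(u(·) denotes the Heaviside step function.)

F[g](ω) = \frac{24 i \omega}{\left(i \omega + 2\right)^{5}}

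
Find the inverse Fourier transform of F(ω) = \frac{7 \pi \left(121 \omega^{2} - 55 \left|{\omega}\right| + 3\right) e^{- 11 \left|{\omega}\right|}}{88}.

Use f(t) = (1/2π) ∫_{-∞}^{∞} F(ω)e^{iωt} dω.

f(t) = \frac{7 t^{4}}{\left(t^{2} + 121\right)^{3}}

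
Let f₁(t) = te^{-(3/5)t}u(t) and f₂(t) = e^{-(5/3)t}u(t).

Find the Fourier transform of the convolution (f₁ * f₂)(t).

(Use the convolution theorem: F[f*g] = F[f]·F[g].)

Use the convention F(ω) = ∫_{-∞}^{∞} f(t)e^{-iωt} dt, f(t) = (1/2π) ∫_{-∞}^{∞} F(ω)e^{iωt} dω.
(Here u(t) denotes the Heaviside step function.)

F[f₁*f₂](ω) = \frac{75}{\left(3 i \omega + 5\right) \left(5 i \omega + 3\right)^{2}}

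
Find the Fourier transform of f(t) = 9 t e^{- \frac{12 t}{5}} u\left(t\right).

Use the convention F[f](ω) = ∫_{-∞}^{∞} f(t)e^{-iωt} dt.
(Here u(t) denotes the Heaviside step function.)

F(ω) = \frac{225}{\left(5 i \omega + 12\right)^{2}}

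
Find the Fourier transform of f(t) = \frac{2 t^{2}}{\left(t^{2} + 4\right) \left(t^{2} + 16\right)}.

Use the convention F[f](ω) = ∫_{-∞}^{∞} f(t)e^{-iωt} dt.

F(ω) = \frac{\pi \left(2 - e^{2 \left|{\omega}\right|}\right) e^{- 4 \left|{\omega}\right|}}{3}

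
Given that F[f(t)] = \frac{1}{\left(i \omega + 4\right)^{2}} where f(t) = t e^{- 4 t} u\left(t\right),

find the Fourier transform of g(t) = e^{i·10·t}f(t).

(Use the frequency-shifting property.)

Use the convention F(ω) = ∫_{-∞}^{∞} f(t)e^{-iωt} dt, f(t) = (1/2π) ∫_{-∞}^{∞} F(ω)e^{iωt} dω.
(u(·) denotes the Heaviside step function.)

F[g](ω) = \frac{1}{\left(i \left(\omega - 10\right) + 4\right)^{2}}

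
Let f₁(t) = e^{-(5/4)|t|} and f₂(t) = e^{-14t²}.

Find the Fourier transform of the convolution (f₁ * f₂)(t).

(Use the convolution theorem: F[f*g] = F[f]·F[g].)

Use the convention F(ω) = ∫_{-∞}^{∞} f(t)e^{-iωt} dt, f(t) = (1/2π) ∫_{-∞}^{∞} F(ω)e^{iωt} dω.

F[f₁*f₂](ω) = \frac{20 \sqrt{14} \sqrt{\pi} e^{- \frac{\omega^{2}}{56}}}{7 \left(16 \omega^{2} + 25\right)}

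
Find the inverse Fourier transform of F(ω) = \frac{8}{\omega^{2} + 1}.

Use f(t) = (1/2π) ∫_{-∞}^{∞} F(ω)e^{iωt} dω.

f(t) = 4 e^{- \left|{t}\right|}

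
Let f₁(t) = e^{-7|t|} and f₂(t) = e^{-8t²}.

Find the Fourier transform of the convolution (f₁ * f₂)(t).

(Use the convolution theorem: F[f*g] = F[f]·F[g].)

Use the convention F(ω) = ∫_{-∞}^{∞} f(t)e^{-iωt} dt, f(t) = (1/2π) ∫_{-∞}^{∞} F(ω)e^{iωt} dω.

F[f₁*f₂](ω) = \frac{7 \sqrt{2} \sqrt{\pi} e^{- \frac{\omega^{2}}{32}}}{2 \left(\omega^{2} + 49\right)}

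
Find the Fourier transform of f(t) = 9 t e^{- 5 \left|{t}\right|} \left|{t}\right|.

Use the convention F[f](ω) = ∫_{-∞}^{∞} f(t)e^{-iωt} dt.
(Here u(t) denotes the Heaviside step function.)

F(ω) = \frac{36 i \omega \left(\omega^{2} - 75\right)}{\left(\omega^{2} + 25\right)^{3}}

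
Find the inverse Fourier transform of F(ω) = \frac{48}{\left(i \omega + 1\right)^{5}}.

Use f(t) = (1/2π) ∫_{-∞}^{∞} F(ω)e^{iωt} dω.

f(t) = 2 t^{4} e^{- t} u\left(t\right)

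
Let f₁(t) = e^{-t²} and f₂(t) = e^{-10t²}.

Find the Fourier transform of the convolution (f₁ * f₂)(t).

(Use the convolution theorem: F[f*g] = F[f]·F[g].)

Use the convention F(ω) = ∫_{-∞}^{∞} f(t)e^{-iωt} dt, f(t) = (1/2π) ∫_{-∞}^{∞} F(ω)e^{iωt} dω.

F[f₁*f₂](ω) = \frac{\sqrt{10} \pi e^{- \frac{11 \omega^{2}}{40}}}{10}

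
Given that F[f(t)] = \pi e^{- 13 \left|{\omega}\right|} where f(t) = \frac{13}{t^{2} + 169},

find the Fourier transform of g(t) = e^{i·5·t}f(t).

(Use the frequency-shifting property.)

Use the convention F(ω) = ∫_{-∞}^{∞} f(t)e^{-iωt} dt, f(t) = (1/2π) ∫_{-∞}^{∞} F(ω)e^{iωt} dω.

F[g](ω) = \pi e^{- 13 \left|{\omega - 5}\right|}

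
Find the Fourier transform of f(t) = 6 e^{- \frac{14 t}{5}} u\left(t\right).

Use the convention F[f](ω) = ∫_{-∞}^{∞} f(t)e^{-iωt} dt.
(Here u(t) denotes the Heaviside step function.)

F(ω) = \frac{30}{5 i \omega + 14}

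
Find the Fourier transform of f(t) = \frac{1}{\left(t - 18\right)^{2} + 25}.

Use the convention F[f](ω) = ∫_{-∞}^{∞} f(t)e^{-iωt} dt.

F(ω) = \frac{\pi e^{- 18 i \omega - 5 \left|{\omega}\right|}}{5}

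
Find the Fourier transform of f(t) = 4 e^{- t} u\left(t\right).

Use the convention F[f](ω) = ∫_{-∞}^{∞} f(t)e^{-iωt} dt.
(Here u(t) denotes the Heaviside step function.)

F(ω) = \frac{4}{i \omega + 1}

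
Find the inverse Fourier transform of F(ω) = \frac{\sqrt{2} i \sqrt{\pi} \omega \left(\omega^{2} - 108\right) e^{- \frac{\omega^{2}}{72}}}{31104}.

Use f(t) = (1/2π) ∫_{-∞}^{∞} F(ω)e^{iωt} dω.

f(t) = 9 t^{3} e^{- 18 t^{2}}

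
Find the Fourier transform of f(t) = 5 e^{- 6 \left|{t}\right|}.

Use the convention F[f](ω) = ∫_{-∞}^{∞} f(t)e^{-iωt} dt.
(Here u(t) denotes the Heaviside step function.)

F(ω) = \frac{60}{\omega^{2} + 36}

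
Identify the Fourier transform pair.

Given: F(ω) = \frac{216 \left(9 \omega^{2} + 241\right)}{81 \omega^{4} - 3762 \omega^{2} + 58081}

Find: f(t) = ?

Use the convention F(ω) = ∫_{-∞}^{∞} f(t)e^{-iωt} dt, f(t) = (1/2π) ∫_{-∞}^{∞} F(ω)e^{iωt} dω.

f(t) = 9 e^{- \frac{4 \left|{t}\right|}{3}} \cos{\left(5 t \right)}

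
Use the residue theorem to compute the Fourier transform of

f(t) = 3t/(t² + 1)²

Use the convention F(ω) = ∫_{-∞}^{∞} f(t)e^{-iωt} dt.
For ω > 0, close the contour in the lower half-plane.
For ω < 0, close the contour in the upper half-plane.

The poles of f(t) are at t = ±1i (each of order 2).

Let g(z) = f(z)e^{-iωz}; for large |z| the factor e^{-iωz} decays in the lower half-plane when ω > 0 and in the upper half-plane when ω < 0.

Case ω > 0 (lower half-plane, clockwise contour ⇒ F(ω) = -2πi·ΣRes):
  Res_{z = - i} g(z) = \frac{3 \omega e^{- \omega}}{4} (pole of order 2)
  F(ω) = -2πi·ΣRes = - \frac{3 i \pi \omega e^{- \omega}}{2}

Case ω < 0 (upper half-plane, counterclockwise contour ⇒ F(ω) = +2πi·ΣRes):
  Res_{z = i} g(z) = - \frac{3 \omega e^{\omega}}{4} (pole of order 2)
  F(ω) = 2πi·ΣRes = - \frac{3 i \pi \omega e^{\omega}}{2}

Both cases combine into a single formula in |ω|:

F(ω) = - \frac{3 i \pi \omega e^{- \left|{\omega}\right|}}{2}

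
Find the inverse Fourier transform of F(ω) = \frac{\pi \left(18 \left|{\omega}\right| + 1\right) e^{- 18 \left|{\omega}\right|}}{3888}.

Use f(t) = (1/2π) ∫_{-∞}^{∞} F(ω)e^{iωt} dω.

f(t) = \frac{3}{\left(t^{2} + 324\right)^{2}}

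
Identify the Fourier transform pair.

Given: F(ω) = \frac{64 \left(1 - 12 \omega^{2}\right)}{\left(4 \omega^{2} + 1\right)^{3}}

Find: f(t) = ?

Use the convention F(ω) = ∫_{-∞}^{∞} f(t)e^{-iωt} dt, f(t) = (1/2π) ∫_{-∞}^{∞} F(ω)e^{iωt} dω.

f(t) = 2 t^{2} e^{- \frac{\left|{t}\right|}{2}}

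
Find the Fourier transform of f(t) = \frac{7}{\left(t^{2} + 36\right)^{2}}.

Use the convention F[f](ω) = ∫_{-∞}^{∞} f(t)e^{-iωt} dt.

F(ω) = \frac{7 \pi \left(6 \left|{\omega}\right| + 1\right) e^{- 6 \left|{\omega}\right|}}{432}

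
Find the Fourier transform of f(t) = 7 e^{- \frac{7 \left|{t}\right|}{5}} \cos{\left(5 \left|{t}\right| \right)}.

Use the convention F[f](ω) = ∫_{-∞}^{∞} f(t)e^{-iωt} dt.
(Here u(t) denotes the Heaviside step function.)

F(ω) = \frac{490 \left(25 \omega^{2} + 674\right)}{625 \omega^{4} - 28800 \omega^{2} + 454276}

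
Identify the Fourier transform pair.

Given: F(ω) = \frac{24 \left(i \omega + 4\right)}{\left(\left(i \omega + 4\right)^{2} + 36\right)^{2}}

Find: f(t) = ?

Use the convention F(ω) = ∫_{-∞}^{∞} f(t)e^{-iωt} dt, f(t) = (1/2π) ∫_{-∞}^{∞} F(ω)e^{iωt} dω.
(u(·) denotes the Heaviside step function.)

f(t) = 2 t e^{- 4 t} \sin{\left(6 t \right)} u\left(t\right)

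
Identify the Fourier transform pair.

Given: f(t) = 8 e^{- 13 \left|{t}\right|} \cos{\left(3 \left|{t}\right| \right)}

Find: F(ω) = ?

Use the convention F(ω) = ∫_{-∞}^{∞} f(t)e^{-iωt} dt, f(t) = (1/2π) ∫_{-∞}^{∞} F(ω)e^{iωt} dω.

F(ω) = \frac{208 \left(\omega^{2} + 178\right)}{\omega^{4} + 320 \omega^{2} + 31684}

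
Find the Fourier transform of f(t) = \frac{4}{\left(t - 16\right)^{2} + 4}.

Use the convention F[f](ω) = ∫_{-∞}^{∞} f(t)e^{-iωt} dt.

F(ω) = 2 \pi e^{- 16 i \omega - 2 \left|{\omega}\right|}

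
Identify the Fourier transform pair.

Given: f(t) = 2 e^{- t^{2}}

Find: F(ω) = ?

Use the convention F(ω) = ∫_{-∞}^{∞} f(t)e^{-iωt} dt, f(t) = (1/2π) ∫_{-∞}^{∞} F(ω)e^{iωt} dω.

F(ω) = 2 \sqrt{\pi} e^{- \frac{\omega^{2}}{4}}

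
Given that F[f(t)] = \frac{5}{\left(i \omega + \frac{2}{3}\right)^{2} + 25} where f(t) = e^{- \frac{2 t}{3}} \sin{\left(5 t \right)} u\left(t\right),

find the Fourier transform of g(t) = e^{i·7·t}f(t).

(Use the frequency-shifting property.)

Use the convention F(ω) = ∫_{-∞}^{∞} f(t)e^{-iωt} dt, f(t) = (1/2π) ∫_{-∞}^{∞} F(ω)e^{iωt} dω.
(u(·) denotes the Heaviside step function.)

F[g](ω) = \frac{45}{\left(3 i \left(\omega - 7\right) + 2\right)^{2} + 225}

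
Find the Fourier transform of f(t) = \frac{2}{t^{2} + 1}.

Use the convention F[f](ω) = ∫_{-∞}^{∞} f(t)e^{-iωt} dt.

F(ω) = 2 \pi e^{- \left|{\omega}\right|}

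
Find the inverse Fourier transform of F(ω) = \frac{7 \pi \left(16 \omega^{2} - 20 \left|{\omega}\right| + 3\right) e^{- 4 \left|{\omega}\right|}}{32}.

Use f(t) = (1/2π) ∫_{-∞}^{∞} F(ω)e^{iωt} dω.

f(t) = \frac{7 t^{4}}{\left(t^{2} + 16\right)^{3}}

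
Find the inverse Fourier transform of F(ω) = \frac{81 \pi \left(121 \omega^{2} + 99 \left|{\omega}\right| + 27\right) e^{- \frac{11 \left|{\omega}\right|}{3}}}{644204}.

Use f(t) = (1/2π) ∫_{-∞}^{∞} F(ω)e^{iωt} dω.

f(t) = \frac{6}{\left(t^{2} + \frac{121}{9}\right)^{3}}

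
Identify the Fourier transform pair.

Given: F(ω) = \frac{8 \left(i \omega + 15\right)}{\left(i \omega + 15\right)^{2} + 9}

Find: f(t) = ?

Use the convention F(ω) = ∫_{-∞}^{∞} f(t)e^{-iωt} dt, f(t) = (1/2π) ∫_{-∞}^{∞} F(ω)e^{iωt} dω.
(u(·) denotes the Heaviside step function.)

f(t) = 8 e^{- 15 t} \cos{\left(3 t \right)} u\left(t\right)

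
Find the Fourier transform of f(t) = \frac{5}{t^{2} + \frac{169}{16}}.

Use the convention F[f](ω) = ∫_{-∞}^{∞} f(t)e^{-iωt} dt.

F(ω) = \frac{20 \pi e^{- \frac{13 \left|{\omega}\right|}{4}}}{13}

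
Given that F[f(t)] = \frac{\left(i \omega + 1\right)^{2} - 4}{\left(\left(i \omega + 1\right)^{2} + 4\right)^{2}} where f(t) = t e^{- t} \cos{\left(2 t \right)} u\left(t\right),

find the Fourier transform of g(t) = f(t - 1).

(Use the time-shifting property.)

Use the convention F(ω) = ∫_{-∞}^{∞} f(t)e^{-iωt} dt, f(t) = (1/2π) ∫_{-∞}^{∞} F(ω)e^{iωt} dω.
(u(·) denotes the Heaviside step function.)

F[g](ω) = \frac{\left(\left(i \omega + 1\right)^{2} - 4\right) e^{- i \omega}}{\left(\left(i \omega + 1\right)^{2} + 4\right)^{2}}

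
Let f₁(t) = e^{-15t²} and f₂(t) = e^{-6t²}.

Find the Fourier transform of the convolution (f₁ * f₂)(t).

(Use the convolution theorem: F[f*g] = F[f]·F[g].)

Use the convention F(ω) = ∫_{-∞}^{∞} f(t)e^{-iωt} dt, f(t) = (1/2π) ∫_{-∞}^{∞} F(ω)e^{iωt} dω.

F[f₁*f₂](ω) = \frac{\sqrt{10} \pi e^{- \frac{7 \omega^{2}}{120}}}{30}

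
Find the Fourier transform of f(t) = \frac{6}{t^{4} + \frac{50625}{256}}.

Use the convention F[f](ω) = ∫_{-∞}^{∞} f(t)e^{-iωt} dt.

F(ω) = \frac{128 \pi e^{- \frac{15 \sqrt{2} \left|{\omega}\right|}{8}} \sin{\left(\frac{15 \sqrt{2} \left|{\omega}\right|}{8} + \frac{\pi}{4} \right)}}{1125}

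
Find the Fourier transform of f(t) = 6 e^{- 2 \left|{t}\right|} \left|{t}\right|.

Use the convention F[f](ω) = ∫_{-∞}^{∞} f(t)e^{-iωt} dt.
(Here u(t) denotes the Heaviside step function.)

F(ω) = \frac{12 \left(4 - \omega^{2}\right)}{\left(\omega^{2} + 4\right)^{2}}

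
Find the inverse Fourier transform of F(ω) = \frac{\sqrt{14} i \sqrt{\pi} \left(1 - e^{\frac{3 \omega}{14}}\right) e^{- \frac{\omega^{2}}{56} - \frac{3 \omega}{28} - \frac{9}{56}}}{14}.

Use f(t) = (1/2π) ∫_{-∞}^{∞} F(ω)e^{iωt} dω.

f(t) = 2 e^{- 14 t^{2}} \sin{\left(3 t \right)}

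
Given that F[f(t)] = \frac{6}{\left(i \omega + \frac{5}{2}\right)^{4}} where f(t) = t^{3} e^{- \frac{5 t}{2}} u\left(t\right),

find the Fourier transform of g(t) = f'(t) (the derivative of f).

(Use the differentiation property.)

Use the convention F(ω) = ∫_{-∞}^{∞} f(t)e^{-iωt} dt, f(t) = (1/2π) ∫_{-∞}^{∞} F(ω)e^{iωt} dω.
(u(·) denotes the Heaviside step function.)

F[g](ω) = \frac{96 i \omega}{\left(2 i \omega + 5\right)^{4}}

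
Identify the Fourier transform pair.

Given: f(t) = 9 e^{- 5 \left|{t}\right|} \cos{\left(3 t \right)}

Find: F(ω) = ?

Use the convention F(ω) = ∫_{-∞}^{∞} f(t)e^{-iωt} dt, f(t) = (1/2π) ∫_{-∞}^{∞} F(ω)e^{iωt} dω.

F(ω) = \frac{90 \left(\omega^{2} + 34\right)}{\omega^{4} + 32 \omega^{2} + 1156}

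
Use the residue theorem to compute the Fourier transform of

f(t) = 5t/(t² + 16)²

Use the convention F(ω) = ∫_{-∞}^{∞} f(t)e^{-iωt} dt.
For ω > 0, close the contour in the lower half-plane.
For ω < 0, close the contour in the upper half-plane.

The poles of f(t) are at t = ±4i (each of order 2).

Let g(z) = f(z)e^{-iωz}; for large |z| the factor e^{-iωz} decays in the lower half-plane when ω > 0 and in the upper half-plane when ω < 0.

Case ω > 0 (lower half-plane, clockwise contour ⇒ F(ω) = -2πi·ΣRes):
  Res_{z = - 4 i} g(z) = \frac{5 \omega e^{- 4 \omega}}{16} (pole of order 2)
  F(ω) = -2πi·ΣRes = - \frac{5 i \pi \omega e^{- 4 \omega}}{8}

Case ω < 0 (upper half-plane, counterclockwise contour ⇒ F(ω) = +2πi·ΣRes):
  Res_{z = 4 i} g(z) = - \frac{5 \omega e^{4 \omega}}{16} (pole of order 2)
  F(ω) = 2πi·ΣRes = - \frac{5 i \pi \omega e^{4 \omega}}{8}

Both cases combine into a single formula in |ω|:

F(ω) = - \frac{5 i \pi \omega e^{- 4 \left|{\omega}\right|}}{8}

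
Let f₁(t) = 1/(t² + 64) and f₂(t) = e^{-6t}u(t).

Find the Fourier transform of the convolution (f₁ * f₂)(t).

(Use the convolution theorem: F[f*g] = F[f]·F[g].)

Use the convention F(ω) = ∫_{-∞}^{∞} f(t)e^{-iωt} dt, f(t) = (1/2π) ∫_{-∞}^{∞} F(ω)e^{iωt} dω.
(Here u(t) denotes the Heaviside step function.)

F[f₁*f₂](ω) = \frac{\pi e^{- 8 \left|{\omega}\right|}}{8 \left(i \omega + 6\right)}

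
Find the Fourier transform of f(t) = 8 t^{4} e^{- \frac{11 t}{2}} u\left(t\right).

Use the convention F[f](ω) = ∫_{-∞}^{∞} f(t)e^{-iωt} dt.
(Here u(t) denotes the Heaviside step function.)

F(ω) = \frac{6144}{\left(2 i \omega + 11\right)^{5}}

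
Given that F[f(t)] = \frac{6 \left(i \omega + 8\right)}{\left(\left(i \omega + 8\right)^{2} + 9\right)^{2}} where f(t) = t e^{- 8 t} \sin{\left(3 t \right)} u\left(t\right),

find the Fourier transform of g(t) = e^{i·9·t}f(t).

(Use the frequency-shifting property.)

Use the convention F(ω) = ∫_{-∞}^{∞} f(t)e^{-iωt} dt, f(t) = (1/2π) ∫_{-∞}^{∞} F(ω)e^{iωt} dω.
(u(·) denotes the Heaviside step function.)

F[g](ω) = \frac{6 \left(i \left(\omega - 9\right) + 8\right)}{\left(\left(i \left(\omega - 9\right) + 8\right)^{2} + 9\right)^{2}}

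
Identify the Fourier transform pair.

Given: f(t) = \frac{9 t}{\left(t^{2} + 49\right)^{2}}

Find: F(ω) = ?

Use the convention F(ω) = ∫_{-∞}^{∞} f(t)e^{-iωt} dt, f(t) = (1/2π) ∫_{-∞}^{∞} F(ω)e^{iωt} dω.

F(ω) = - \frac{9 i \pi \omega e^{- 7 \left|{\omega}\right|}}{14}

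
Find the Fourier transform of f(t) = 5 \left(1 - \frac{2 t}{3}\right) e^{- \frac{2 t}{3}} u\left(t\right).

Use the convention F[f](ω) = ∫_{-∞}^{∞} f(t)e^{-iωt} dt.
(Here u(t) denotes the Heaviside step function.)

F(ω) = \frac{45 i \omega}{- 9 \omega^{2} + 12 i \omega + 4}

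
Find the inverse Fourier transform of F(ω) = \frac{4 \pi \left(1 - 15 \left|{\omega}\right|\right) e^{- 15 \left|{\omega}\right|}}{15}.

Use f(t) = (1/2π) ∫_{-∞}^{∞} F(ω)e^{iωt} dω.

f(t) = \frac{8 t^{2}}{\left(t^{2} + 225\right)^{2}}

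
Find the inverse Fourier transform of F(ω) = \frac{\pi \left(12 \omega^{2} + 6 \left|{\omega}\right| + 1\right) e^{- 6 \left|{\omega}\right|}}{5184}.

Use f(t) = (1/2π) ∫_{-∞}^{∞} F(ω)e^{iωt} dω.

f(t) = \frac{4}{\left(t^{2} + 36\right)^{3}}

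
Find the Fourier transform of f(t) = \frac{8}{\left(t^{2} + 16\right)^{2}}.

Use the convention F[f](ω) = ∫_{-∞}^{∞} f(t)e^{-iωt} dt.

F(ω) = \frac{\pi \left(4 \left|{\omega}\right| + 1\right) e^{- 4 \left|{\omega}\right|}}{16}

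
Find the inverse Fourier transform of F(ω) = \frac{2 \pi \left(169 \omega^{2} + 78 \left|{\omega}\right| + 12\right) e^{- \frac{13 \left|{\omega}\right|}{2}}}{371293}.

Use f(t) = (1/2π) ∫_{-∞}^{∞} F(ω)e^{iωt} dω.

f(t) = \frac{2}{\left(t^{2} + \frac{169}{4}\right)^{3}}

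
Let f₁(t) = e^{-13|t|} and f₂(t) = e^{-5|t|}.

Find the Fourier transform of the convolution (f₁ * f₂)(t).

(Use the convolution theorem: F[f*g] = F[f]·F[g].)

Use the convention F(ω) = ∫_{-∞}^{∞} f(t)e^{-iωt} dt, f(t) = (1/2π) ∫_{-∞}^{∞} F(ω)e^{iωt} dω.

F[f₁*f₂](ω) = \frac{260}{\left(\omega^{2} + 25\right) \left(\omega^{2} + 169\right)}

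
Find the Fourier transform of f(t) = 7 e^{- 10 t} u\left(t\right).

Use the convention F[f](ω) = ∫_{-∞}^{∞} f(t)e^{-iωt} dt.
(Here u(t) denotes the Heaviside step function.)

F(ω) = \frac{7}{i \omega + 10}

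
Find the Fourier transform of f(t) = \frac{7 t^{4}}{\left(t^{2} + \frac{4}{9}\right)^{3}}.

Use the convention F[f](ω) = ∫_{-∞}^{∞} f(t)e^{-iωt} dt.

F(ω) = \frac{7 \pi \left(4 \omega^{2} - 30 \left|{\omega}\right| + 27\right) e^{- \frac{2 \left|{\omega}\right|}{3}}}{48}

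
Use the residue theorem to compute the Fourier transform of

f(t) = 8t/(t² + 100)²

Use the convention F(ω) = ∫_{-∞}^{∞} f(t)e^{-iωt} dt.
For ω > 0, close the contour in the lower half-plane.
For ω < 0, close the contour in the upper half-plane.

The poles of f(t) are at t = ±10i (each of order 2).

Let g(z) = f(z)e^{-iωz}; for large |z| the factor e^{-iωz} decays in the lower half-plane when ω > 0 and in the upper half-plane when ω < 0.

Case ω > 0 (lower half-plane, clockwise contour ⇒ F(ω) = -2πi·ΣRes):
  Res_{z = - 10 i} g(z) = \frac{\omega e^{- 10 \omega}}{5} (pole of order 2)
  F(ω) = -2πi·ΣRes = - \frac{2 i \pi \omega e^{- 10 \omega}}{5}

Case ω < 0 (upper half-plane, counterclockwise contour ⇒ F(ω) = +2πi·ΣRes):
  Res_{z = 10 i} g(z) = - \frac{\omega e^{10 \omega}}{5} (pole of order 2)
  F(ω) = 2πi·ΣRes = - \frac{2 i \pi \omega e^{10 \omega}}{5}

Both cases combine into a single formula in |ω|:

F(ω) = - \frac{2 i \pi \omega e^{- 10 \left|{\omega}\right|}}{5}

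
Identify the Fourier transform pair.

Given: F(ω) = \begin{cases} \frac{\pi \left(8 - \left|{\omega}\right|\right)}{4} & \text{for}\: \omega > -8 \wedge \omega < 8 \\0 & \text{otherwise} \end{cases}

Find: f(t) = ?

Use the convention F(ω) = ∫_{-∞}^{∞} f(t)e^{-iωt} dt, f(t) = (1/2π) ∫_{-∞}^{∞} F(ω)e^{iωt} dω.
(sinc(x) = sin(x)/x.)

f(t) = 8 \operatorname{sinc}^{2}{\left(4 t \right)}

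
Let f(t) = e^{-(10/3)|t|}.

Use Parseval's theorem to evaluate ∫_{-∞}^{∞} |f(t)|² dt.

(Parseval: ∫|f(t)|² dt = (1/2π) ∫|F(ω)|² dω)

∫|f(t)|² dt = \frac{3}{10}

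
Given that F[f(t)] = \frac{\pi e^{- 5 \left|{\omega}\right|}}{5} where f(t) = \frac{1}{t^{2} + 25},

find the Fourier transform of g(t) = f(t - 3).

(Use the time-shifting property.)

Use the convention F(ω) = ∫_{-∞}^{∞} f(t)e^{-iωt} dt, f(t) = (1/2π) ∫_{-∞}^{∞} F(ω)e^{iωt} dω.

F[g](ω) = \frac{\pi e^{- 3 i \omega - 5 \left|{\omega}\right|}}{5}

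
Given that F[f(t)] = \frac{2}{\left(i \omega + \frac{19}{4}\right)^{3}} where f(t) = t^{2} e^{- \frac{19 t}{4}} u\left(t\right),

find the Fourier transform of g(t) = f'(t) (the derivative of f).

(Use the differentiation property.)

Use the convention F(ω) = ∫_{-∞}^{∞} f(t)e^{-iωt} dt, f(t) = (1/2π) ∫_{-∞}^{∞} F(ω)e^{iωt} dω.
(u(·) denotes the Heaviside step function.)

F[g](ω) = \frac{128 i \omega}{\left(4 i \omega + 19\right)^{3}}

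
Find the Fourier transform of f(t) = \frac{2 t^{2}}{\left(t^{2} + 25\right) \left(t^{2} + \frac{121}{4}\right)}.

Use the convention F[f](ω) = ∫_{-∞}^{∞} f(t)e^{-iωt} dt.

F(ω) = - \frac{40 \pi e^{- 5 \left|{\omega}\right|}}{21} + \frac{44 \pi e^{- \frac{11 \left|{\omega}\right|}{2}}}{21}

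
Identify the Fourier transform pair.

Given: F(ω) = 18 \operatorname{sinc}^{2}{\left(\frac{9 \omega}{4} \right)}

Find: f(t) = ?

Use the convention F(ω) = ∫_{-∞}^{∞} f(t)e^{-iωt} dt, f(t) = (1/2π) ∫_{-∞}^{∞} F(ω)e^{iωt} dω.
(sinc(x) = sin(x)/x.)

f(t) = 4 \left(\begin{cases} 1 - \frac{2 \left|{t}\right|}{9} & \text{for}\: \left|{t}\right| < \frac{9}{2} \\0 & \text{otherwise} \end{cases}\right)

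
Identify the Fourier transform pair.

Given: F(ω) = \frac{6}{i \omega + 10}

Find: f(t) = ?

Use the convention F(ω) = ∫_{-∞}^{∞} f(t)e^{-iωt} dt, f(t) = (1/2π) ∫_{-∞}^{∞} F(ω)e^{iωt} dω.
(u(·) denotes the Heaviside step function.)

f(t) = 6 e^{- 10 t} u\left(t\right)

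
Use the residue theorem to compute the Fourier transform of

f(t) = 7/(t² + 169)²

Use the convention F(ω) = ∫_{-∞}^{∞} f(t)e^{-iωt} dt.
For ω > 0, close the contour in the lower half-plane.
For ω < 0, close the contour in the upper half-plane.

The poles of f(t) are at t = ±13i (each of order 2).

Let g(z) = f(z)e^{-iωz}; for large |z| the factor e^{-iωz} decays in the lower half-plane when ω > 0 and in the upper half-plane when ω < 0.

Case ω > 0 (lower half-plane, clockwise contour ⇒ F(ω) = -2πi·ΣRes):
  Res_{z = - 13 i} g(z) = \frac{7 i \left(13 \omega + 1\right) e^{- 13 \omega}}{8788} (pole of order 2)
  F(ω) = -2πi·ΣRes = \frac{7 \pi \left(13 \omega + 1\right) e^{- 13 \omega}}{4394}

Case ω < 0 (upper half-plane, counterclockwise contour ⇒ F(ω) = +2πi·ΣRes):
  Res_{z = 13 i} g(z) = \frac{7 i \left(13 \omega - 1\right) e^{13 \omega}}{8788} (pole of order 2)
  F(ω) = 2πi·ΣRes = \frac{7 \pi \left(1 - 13 \omega\right) e^{13 \omega}}{4394}

Both cases combine into a single formula in |ω|:

F(ω) = \frac{7 \pi \left(13 \left|{\omega}\right| + 1\right) e^{- 13 \left|{\omega}\right|}}{4394}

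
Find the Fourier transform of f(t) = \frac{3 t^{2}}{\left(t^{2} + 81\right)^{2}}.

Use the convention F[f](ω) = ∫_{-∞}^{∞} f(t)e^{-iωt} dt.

F(ω) = \frac{\pi \left(1 - 9 \left|{\omega}\right|\right) e^{- 9 \left|{\omega}\right|}}{6}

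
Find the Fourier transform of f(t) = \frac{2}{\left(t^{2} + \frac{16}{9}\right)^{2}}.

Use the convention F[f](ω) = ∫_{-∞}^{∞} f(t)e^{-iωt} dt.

F(ω) = \frac{9 \pi \left(4 \left|{\omega}\right| + 3\right) e^{- \frac{4 \left|{\omega}\right|}{3}}}{64}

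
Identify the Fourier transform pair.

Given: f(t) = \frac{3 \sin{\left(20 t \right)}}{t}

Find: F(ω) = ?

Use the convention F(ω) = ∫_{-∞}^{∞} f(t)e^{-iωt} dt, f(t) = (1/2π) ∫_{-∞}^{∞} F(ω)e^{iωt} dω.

F(ω) = \begin{cases} 3 \pi & \text{for}\: \omega > -20 \wedge \omega < 20 \\0 & \text{otherwise} \end{cases}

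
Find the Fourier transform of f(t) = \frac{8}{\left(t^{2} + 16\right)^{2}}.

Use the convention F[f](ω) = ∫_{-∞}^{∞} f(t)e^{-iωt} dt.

F(ω) = \frac{\pi \left(4 \left|{\omega}\right| + 1\right) e^{- 4 \left|{\omega}\right|}}{16}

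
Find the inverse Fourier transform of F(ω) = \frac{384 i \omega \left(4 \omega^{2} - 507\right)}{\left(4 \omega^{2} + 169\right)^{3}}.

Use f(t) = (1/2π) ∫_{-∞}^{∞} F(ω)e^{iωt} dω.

f(t) = 6 t e^{- \frac{13 \left|{t}\right|}{2}} \left|{t}\right|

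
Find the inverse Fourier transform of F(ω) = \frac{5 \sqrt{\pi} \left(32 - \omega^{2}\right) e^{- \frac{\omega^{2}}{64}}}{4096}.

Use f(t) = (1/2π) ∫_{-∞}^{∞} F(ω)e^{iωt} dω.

f(t) = 5 t^{2} e^{- 16 t^{2}}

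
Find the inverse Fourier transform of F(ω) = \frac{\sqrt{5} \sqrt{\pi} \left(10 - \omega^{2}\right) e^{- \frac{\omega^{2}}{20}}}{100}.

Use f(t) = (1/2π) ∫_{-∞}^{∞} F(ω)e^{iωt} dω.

f(t) = 5 t^{2} e^{- 5 t^{2}}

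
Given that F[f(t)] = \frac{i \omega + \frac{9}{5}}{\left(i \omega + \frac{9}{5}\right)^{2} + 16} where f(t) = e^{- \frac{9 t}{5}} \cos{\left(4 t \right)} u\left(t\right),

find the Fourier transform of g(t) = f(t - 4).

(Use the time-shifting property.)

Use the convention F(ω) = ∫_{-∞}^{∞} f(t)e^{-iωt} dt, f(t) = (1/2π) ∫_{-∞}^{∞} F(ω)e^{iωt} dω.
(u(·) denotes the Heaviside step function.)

F[g](ω) = \frac{5 \left(5 i \omega + 9\right) e^{- 4 i \omega}}{\left(5 i \omega + 9\right)^{2} + 400}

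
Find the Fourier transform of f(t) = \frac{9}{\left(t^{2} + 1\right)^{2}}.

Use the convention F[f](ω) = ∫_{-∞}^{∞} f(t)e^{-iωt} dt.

F(ω) = \frac{9 \pi \left(\left|{\omega}\right| + 1\right) e^{- \left|{\omega}\right|}}{2}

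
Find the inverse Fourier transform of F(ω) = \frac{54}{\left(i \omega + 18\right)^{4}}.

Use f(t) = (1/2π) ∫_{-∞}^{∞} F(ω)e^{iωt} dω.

f(t) = 9 t^{3} e^{- 18 t} u\left(t\right)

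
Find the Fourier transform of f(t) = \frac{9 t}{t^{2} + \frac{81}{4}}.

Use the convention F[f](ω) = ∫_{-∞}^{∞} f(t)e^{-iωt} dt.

F(ω) = - 9 i \pi e^{- \frac{9 \left|{\omega}\right|}{2}} \operatorname{sign}{\left(\omega \right)}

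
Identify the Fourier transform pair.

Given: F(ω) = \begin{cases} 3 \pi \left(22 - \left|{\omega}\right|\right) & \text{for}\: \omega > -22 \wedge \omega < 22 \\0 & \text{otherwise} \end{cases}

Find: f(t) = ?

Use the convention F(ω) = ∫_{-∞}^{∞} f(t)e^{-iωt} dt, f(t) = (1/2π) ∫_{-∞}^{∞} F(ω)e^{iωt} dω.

f(t) = \frac{6 \sin^{2}{\left(11 t \right)}}{t^{2}}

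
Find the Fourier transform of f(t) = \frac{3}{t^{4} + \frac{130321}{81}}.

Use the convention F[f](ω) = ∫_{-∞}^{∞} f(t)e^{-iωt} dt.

F(ω) = \frac{81 \pi e^{- \frac{19 \sqrt{2} \left|{\omega}\right|}{6}} \sin{\left(\frac{19 \sqrt{2} \left|{\omega}\right|}{6} + \frac{\pi}{4} \right)}}{6859}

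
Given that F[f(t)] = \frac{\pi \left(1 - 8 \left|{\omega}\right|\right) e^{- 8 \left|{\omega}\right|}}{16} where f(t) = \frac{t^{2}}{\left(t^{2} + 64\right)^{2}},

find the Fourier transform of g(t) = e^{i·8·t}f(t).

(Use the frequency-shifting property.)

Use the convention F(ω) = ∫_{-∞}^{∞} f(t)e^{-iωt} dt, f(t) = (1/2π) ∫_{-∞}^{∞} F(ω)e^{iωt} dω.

F[g](ω) = \frac{\pi \left(1 - 8 \left|{\omega - 8}\right|\right) e^{- 8 \left|{\omega - 8}\right|}}{16}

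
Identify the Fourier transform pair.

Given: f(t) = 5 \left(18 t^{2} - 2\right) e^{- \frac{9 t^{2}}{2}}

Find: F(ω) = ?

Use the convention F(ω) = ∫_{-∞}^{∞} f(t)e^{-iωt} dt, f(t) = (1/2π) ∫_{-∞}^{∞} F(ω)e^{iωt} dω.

F(ω) = - \frac{10 \sqrt{2} \sqrt{\pi} \omega^{2} e^{- \frac{\omega^{2}}{18}}}{27}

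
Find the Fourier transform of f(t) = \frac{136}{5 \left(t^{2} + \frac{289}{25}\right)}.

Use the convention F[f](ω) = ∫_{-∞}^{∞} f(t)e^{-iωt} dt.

F(ω) = 8 \pi e^{- \frac{17 \left|{\omega}\right|}{5}}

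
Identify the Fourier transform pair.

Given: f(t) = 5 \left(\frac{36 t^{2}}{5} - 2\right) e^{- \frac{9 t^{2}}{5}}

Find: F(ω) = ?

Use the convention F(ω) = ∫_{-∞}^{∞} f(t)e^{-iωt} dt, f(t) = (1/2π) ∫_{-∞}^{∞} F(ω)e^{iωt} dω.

F(ω) = - \frac{25 \sqrt{5} \sqrt{\pi} \omega^{2} e^{- \frac{5 \omega^{2}}{36}}}{27}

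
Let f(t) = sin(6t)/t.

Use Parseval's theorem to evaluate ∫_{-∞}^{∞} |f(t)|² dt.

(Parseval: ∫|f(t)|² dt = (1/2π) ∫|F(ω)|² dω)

∫|f(t)|² dt = 6 \pi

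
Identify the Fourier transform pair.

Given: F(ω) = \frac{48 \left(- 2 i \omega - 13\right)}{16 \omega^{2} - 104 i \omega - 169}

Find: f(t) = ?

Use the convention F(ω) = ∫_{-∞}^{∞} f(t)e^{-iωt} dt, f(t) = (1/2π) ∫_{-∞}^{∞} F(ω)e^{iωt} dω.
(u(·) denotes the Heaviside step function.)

f(t) = 6 \left(\frac{13 t}{4} + 1\right) e^{- \frac{13 t}{4}} u\left(t\right)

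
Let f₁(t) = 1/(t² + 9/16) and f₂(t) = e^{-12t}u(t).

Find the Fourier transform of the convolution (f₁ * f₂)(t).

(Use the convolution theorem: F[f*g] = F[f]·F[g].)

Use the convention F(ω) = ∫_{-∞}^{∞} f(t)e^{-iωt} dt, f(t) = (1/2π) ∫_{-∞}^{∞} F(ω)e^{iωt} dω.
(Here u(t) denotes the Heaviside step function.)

F[f₁*f₂](ω) = \frac{4 \pi e^{- \frac{3 \left|{\omega}\right|}{4}}}{3 \left(i \omega + 12\right)}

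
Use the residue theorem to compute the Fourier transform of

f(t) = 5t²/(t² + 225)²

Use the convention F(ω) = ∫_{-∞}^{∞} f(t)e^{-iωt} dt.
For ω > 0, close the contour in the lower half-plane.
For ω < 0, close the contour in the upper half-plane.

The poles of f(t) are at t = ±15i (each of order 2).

Let g(z) = f(z)e^{-iωz}; for large |z| the factor e^{-iωz} decays in the lower half-plane when ω > 0 and in the upper half-plane when ω < 0.

Case ω > 0 (lower half-plane, clockwise contour ⇒ F(ω) = -2πi·ΣRes):
  Res_{z = - 15 i} g(z) = \frac{i \left(1 - 15 \omega\right) e^{- 15 \omega}}{12} (pole of order 2)
  F(ω) = -2πi·ΣRes = \frac{\pi \left(1 - 15 \omega\right) e^{- 15 \omega}}{6}

Case ω < 0 (upper half-plane, counterclockwise contour ⇒ F(ω) = +2πi·ΣRes):
  Res_{z = 15 i} g(z) = \frac{i \left(- 15 \omega - 1\right) e^{15 \omega}}{12} (pole of order 2)
  F(ω) = 2πi·ΣRes = \frac{\pi \left(15 \omega + 1\right) e^{15 \omega}}{6}

Both cases combine into a single formula in |ω|:

F(ω) = \frac{\pi \left(1 - 15 \left|{\omega}\right|\right) e^{- 15 \left|{\omega}\right|}}{6}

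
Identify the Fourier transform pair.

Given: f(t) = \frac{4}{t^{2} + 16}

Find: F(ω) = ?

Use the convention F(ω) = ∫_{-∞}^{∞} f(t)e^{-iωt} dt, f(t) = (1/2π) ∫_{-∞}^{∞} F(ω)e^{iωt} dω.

F(ω) = \pi e^{- 4 \left|{\omega}\right|}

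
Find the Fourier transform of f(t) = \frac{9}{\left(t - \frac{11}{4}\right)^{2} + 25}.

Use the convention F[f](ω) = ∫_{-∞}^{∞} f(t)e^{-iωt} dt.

F(ω) = \frac{9 \pi e^{- \frac{11 i \omega}{4} - 5 \left|{\omega}\right|}}{5}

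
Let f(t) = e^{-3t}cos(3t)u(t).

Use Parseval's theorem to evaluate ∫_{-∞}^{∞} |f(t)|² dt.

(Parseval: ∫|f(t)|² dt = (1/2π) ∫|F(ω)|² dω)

∫|f(t)|² dt = \frac{1}{8}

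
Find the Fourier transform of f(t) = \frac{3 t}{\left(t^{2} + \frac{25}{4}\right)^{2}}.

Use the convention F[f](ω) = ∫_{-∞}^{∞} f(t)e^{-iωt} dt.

F(ω) = - \frac{3 i \pi \omega e^{- \frac{5 \left|{\omega}\right|}{2}}}{5}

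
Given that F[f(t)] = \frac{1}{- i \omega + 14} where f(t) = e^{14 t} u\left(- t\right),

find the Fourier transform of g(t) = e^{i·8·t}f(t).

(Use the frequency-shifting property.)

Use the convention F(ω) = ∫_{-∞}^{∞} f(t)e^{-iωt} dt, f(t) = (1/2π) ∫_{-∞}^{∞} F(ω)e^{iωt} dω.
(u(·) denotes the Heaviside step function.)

F[g](ω) = \frac{i}{\omega - 8 + 14 i}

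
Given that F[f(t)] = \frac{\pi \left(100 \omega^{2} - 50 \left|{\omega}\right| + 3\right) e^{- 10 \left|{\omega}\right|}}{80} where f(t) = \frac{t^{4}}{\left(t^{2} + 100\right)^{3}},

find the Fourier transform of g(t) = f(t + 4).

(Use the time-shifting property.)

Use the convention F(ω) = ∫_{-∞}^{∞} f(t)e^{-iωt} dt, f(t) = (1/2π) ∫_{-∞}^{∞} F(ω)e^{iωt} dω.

F[g](ω) = \frac{\pi \left(100 \omega^{2} - 50 \left|{\omega}\right| + 3\right) e^{4 i \omega - 10 \left|{\omega}\right|}}{80}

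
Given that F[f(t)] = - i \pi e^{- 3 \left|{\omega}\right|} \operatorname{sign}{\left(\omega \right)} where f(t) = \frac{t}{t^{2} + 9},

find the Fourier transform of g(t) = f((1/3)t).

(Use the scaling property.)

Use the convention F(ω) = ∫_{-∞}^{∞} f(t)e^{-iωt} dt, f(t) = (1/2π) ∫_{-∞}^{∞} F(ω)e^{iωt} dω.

F[g](ω) = - 3 i \pi e^{- 9 \left|{\omega}\right|} \operatorname{sign}{\left(\omega \right)}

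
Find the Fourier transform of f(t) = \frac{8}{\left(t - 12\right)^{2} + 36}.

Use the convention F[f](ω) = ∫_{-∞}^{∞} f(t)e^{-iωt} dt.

F(ω) = \frac{4 \pi e^{- 12 i \omega - 6 \left|{\omega}\right|}}{3}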